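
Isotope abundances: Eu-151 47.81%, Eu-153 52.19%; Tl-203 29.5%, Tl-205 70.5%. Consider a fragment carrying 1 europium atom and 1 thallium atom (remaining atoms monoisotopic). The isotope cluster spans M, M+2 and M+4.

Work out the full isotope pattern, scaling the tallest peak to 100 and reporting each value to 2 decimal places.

28.72 : 100.00 : 74.93

Europium pattern (n=1): 0.4781 : 0.5219
Thallium pattern (n=1): 0.2950 : 0.7050
Convolve the two distributions (both contribute in 2-u steps):
  M: 0.4781×0.2950 = 0.141040
  M+2: 0.4781×0.7050 + 0.5219×0.2950 = 0.491021
  M+4: 0.5219×0.7050 = 0.367940
Scale to base peak (0.491021) = 100: 28.72 : 100.00 : 74.93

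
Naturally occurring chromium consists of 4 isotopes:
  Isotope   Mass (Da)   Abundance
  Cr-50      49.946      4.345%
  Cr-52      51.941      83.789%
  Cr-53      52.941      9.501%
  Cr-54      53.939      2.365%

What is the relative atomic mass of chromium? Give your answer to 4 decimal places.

51.9966 Da

Ar = Σ fᵢ·mᵢ = 0.04345 × 49.946 + 0.83789 × 51.941 + 0.09501 × 52.941 + 0.02365 × 53.939
= 2.17015 + 43.52084 + 5.02992 + 1.27566 = 51.99657 Da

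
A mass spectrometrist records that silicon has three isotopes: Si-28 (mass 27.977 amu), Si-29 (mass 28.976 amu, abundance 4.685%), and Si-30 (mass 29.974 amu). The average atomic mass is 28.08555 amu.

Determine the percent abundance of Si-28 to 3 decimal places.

92.223%

The remaining 95.315% is split between Si-28 (fraction x) and Si-30 (fraction 0.95315 − x).
Substituting: 27.977x + 29.974(0.95315 − x) = 26.7280244
(27.977 − 29.974)x = -1.8416937  ⇒  x = 0.92223, y = 0.03092
Si-28: 92.223%, Si-30: 3.092%.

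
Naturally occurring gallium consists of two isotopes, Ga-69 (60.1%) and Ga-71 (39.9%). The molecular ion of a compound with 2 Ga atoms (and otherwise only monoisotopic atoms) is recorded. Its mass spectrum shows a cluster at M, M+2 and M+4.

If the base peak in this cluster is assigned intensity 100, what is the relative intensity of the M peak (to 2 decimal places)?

75.31

Term probabilities: M 0.3612, M+2 0.4796, M+4 0.1592. Base peak = M+2.
P(M+2) = C(2,1) × 0.601^1 × 0.399^1 = 2 × 0.6010 × 0.3990 = 0.479598 (base)
P(M) = C(2,0) × 0.601^2 × 0.399^0 = 1 × 0.361201 × 1.0000 = 0.361201
Relative intensity = 0.361201 / 0.479598 × 100 = 75.31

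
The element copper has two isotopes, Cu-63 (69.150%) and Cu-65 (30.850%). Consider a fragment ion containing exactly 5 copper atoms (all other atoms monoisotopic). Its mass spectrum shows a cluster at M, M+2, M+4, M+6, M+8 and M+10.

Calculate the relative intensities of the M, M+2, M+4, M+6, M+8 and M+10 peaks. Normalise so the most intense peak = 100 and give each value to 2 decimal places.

44.83 : 100.00 : 89.23 : 39.81 : 8.88 : 0.79

Each Cu atom is independently Cu-63 (p = 0.69150) or Cu-65 (q = 0.30850); the cluster is the binomial expansion (p + q)^5.
P(M) = 0.69150^5 = 0.158111
P(M+2) = 5 × 0.69150^4 × 0.30850^1 = 0.352691
P(M+4) = 10 × 0.69150^3 × 0.30850^2 = 0.314693
P(M+6) = 10 × 0.69150^2 × 0.30850^3 = 0.140394
P(M+8) = 5 × 0.69150^1 × 0.30850^4 = 0.031317
P(M+10) = 0.30850^5 = 0.002794
The M+2 peak is largest (0.352691); scaling to 100 gives 44.83 : 100.00 : 89.23 : 39.81 : 8.88 : 0.79.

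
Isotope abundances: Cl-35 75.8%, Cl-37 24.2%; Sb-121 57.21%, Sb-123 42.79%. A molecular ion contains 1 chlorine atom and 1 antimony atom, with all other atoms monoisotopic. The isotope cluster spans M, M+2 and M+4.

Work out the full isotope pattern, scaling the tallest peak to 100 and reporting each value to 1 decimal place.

Chlorine pattern (n=1): 0.7580 : 0.2420
Antimony pattern (n=1): 0.5721 : 0.4279
Convolve the two distributions (both contribute in 2-u steps):
  M: 0.7580×0.5721 = 0.433652
  M+2: 0.7580×0.4279 + 0.2420×0.5721 = 0.462796
  M+4: 0.2420×0.4279 = 0.103552
Scale to base peak (0.462796) = 100: 93.7 : 100.0 : 22.4

93.7 : 100.0 : 22.4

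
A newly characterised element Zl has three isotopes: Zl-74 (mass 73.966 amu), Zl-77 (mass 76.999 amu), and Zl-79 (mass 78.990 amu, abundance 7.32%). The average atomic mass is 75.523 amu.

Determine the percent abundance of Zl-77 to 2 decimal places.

39.21%

The remaining 92.68% is split between Zl-74 (fraction x) and Zl-77 (fraction 0.9268 − x).
Substituting: 73.966x + 76.999(0.9268 − x) = 69.740932
(73.966 − 76.999)x = -1.6217412  ⇒  x = 0.53470, y = 0.39210
Zl-74: 53.47%, Zl-77: 39.21%.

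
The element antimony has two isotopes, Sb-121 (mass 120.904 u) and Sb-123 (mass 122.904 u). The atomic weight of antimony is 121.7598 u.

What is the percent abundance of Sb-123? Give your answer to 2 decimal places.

42.79%

Writing the weighted mean with unknown fraction x of Sb-121:
120.904·x + 122.904·(1 − x) = 121.7598
(120.904 − 122.904)·x = 121.7598 − 122.904
x = -1.1442 / -2.000 = 0.57210 → 57.21% Sb-121, 42.79% Sb-123.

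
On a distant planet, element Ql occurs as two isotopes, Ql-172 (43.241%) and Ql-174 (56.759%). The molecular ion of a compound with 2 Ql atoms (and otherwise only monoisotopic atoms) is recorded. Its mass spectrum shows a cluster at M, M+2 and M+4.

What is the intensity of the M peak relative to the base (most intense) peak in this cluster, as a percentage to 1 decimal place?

Term probabilities: M 0.1870, M+2 0.4909, M+4 0.3222. Base peak = M+2.
P(M+2) = C(2,1) × 0.43241^1 × 0.56759^1 = 2 × 0.43241 × 0.56759 = 0.490863 (base)
P(M) = C(2,0) × 0.43241^2 × 0.56759^0 = 1 × 0.18697841 × 1.0000 = 0.186978
Relative intensity = 0.186978 / 0.490863 × 100 = 38.1

38.1%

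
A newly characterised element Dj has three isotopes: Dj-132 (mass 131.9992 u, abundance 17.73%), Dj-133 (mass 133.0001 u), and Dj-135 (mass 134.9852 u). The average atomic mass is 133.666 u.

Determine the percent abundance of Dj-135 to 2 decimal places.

42.48%

The remaining 82.27% is split between Dj-133 (fraction x) and Dj-135 (fraction 0.8227 − x).
Substituting: 133.0001x + 134.9852(0.8227 − x) = 110.26254184
(133.0001 − 134.9852)x = -0.7897822  ⇒  x = 0.39786, y = 0.42484
Dj-133: 39.79%, Dj-135: 42.48%.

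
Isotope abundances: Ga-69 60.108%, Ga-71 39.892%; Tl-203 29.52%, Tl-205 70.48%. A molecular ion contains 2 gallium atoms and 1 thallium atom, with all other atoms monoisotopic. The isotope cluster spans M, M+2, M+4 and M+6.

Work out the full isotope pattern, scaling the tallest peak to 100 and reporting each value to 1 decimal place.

26.9 : 100.0 : 97.2 : 28.3

Gallium pattern (n=2): 0.36129717 : 0.47956567 : 0.15913717
Thallium pattern (n=1): 0.2952 : 0.7048
Convolve the two distributions (both contribute in 2-u steps):
  M: 0.36129717×0.2952 = 0.106655
  M+2: 0.36129717×0.7048 + 0.47956567×0.2952 = 0.396210
  M+4: 0.47956567×0.7048 + 0.15913717×0.2952 = 0.384975
  M+6: 0.15913717×0.7048 = 0.112160
Scale to base peak (0.396210) = 100: 26.9 : 100.0 : 97.2 : 28.3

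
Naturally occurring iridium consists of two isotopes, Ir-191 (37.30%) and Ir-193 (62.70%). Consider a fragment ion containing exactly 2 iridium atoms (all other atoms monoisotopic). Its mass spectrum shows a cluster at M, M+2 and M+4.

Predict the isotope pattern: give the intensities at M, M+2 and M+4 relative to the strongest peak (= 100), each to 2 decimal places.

29.74 : 100.00 : 84.05

The 2 Ir atoms are independent, so intensities follow the terms of (0.3730 + 0.6270)^2.
P(M) = 0.3730^2 = 0.139129
P(M+2) = 2 × 0.3730^1 × 0.6270^1 = 0.467742
P(M+4) = 0.6270^2 = 0.393129
The M+2 peak is largest (0.467742); scaling to 100 gives 29.74 : 100.00 : 84.05.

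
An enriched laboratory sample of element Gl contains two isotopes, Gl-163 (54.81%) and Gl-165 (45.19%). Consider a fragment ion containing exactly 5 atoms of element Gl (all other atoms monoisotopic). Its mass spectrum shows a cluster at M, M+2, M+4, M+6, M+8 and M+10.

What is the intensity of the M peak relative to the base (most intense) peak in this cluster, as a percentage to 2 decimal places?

Term probabilities: M 0.0495, M+2 0.2039, M+4 0.3363, M+6 0.2772, M+8 0.1143, M+10 0.0188. Base peak = M+4.
P(M+4) = C(5,2) × 0.5481^3 × 0.4519^2 = 10 × 0.1646567 × 0.20421361 = 0.336251 (base)
P(M) = C(5,0) × 0.5481^5 × 0.4519^0 = 1 × 0.04946511 × 1.0000 = 0.049465
Relative intensity = 0.049465 / 0.336251 × 100 = 14.71

14.71%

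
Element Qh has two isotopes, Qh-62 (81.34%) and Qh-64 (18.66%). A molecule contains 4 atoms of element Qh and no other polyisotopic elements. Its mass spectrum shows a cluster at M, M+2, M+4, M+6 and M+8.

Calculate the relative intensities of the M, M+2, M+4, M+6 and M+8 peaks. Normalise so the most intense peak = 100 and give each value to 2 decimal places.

100.00 : 91.76 : 31.58 : 4.83 : 0.28

Each Qh atom is independently Qh-62 (p = 0.8134) or Qh-64 (q = 0.1866); the cluster is the binomial expansion (p + q)^4.
P(M) = 0.8134^4 = 0.437740
P(M+2) = 4 × 0.8134^3 × 0.1866^1 = 0.401684
P(M+4) = 6 × 0.8134^2 × 0.1866^2 = 0.138224
P(M+6) = 4 × 0.8134^1 × 0.1866^3 = 0.021140
P(M+8) = 0.1866^4 = 0.001212
The M peak is largest (0.437740); scaling to 100 gives 100.00 : 91.76 : 31.58 : 4.83 : 0.28.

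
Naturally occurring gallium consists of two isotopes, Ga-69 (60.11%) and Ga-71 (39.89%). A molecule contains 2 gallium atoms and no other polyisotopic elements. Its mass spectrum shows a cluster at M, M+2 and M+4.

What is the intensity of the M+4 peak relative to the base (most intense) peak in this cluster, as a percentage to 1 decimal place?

33.2%

Binomial terms of (0.6011 + 0.3989)^2: M 0.3613, M+2 0.4796, M+4 0.1591 → M+2 is the base peak.
P(M+2) = C(2,1) × 0.6011^1 × 0.3989^1 = 2 × 0.6011 × 0.3989 = 0.479558 (base)
P(M+4) = C(2,2) × 0.6011^0 × 0.3989^2 = 1 × 1.0000 × 0.15912121 = 0.159121
Relative intensity = 0.159121 / 0.479558 × 100 = 33.2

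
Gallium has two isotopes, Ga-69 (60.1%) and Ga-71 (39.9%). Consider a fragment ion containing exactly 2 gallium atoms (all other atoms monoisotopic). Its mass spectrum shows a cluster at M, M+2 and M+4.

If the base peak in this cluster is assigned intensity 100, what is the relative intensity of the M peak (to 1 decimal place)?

75.3

Binomial terms of (0.601 + 0.399)^2: M 0.3612, M+2 0.4796, M+4 0.1592 → M+2 is the base peak.
P(M+2) = C(2,1) × 0.601^1 × 0.399^1 = 2 × 0.6010 × 0.3990 = 0.479598 (base)
P(M) = C(2,0) × 0.601^2 × 0.399^0 = 1 × 0.361201 × 1.0000 = 0.361201
Relative intensity = 0.361201 / 0.479598 × 100 = 75.3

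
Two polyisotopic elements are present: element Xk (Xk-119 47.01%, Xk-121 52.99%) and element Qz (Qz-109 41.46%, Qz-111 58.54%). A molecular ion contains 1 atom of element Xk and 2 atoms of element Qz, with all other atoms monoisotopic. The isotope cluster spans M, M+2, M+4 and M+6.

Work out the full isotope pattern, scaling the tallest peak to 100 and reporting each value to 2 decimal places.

Element Xk pattern (n=1): 0.4701 : 0.5299
Element Qz pattern (n=2): 0.17189316 : 0.48541368 : 0.34269316
Convolve the two distributions (both contribute in 2-u steps):
  M: 0.4701×0.17189316 = 0.080807
  M+2: 0.4701×0.48541368 + 0.5299×0.17189316 = 0.319279
  M+4: 0.4701×0.34269316 + 0.5299×0.48541368 = 0.418321
  M+6: 0.5299×0.34269316 = 0.181593
Scale to base peak (0.418321) = 100: 19.32 : 76.32 : 100.00 : 43.41

19.32 : 76.32 : 100.00 : 43.41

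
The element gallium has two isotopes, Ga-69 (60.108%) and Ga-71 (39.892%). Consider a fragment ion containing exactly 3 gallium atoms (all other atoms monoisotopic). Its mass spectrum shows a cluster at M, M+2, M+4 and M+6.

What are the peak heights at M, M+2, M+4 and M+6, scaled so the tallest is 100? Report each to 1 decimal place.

50.2 : 100.0 : 66.4 : 14.7

Each Ga atom is independently Ga-69 (p = 0.60108) or Ga-71 (q = 0.39892); the cluster is the binomial expansion (p + q)^3.
P(M) = 0.60108^3 = 0.217169
P(M+2) = 3 × 0.60108^2 × 0.39892^1 = 0.432386
P(M+4) = 3 × 0.60108^1 × 0.39892^2 = 0.286963
P(M+6) = 0.39892^3 = 0.063483
The M+2 peak is largest (0.432386); scaling to 100 gives 50.2 : 100.0 : 66.4 : 14.7.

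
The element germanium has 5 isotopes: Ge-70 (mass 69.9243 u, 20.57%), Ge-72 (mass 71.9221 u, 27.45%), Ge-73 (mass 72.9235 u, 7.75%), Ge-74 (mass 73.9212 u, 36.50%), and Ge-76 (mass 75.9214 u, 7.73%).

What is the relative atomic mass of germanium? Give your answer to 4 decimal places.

72.6276 u

Ar = Σ fᵢ·mᵢ = 0.2057 × 69.9243 + 0.2745 × 71.9221 + 0.0775 × 72.9235 + 0.3650 × 73.9212 + 0.0773 × 75.9214
= 14.38343 + 19.74262 + 5.65157 + 26.98124 + 5.86872 = 72.62758 u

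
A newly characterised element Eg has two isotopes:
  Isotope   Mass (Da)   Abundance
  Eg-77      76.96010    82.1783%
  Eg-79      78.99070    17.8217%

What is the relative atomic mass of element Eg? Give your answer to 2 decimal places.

Weight each isotope mass by its fractional abundance: 0.821783 × 76.96010 + 0.178217 × 78.99070
= 63.244502 + 14.077486 = 77.321988 Da

77.32 Da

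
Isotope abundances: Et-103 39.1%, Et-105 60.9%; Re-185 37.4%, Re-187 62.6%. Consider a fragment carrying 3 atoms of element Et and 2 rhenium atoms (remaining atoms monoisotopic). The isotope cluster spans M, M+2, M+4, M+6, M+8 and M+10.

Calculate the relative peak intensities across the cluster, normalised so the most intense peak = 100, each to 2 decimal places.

Element Et pattern (n=3): 0.05977647 : 0.27931359 : 0.43504341 : 0.22586653
Rhenium pattern (n=2): 0.139876 : 0.468248 : 0.391876
Convolve the two distributions (both contribute in 2-u steps):
  M: 0.05977647×0.139876 = 0.008361
  M+2: 0.05977647×0.468248 + 0.27931359×0.139876 = 0.067059
  M+4: 0.05977647×0.391876 + 0.27931359×0.468248 + 0.43504341×0.139876 = 0.215065
  M+6: 0.27931359×0.391876 + 0.43504341×0.468248 + 0.22586653×0.139876 = 0.344758
  M+8: 0.43504341×0.391876 + 0.22586653×0.468248 = 0.276245
  M+10: 0.22586653×0.391876 = 0.088512
Scale to base peak (0.344758) = 100: 2.43 : 19.45 : 62.38 : 100.00 : 80.13 : 25.67

2.43 : 19.45 : 62.38 : 100.00 : 80.13 : 25.67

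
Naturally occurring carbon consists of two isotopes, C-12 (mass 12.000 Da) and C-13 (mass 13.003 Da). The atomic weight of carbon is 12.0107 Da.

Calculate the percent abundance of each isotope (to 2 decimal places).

C-12: 98.93%, C-13: 1.07%

Writing the weighted mean with unknown fraction x of C-12:
12.000·x + 13.003·(1 − x) = 12.0107
(12.000 − 13.003)·x = 12.0107 − 13.003
x = -0.9923 / -1.003 = 0.98933 → 98.93% C-12, 1.07% C-13.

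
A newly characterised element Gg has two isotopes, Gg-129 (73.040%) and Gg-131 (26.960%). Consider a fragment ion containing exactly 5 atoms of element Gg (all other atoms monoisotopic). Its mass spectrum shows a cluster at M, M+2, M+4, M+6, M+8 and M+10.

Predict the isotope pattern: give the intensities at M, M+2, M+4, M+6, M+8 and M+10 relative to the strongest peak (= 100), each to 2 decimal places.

54.18 : 100.00 : 73.82 : 27.25 : 5.03 : 0.37

Each Gg atom is independently Gg-129 (p = 0.73040) or Gg-131 (q = 0.26960); the cluster is the binomial expansion (p + q)^5.
P(M) = 0.73040^5 = 0.207876
P(M+2) = 5 × 0.73040^4 × 0.26960^1 = 0.383648
P(M+4) = 10 × 0.73040^3 × 0.26960^2 = 0.283219
P(M+6) = 10 × 0.73040^2 × 0.26960^3 = 0.104540
P(M+8) = 5 × 0.73040^1 × 0.26960^4 = 0.019293
P(M+10) = 0.26960^5 = 0.001424
The M+2 peak is largest (0.383648); scaling to 100 gives 54.18 : 100.00 : 73.82 : 27.25 : 5.03 : 0.37.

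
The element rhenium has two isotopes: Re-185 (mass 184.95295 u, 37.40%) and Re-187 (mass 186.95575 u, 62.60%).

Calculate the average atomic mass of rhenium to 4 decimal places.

186.2067 u

Weight each isotope mass by its fractional abundance: 0.3740 × 184.95295 + 0.6260 × 186.95575
= 69.172403 + 117.034300 = 186.206703 u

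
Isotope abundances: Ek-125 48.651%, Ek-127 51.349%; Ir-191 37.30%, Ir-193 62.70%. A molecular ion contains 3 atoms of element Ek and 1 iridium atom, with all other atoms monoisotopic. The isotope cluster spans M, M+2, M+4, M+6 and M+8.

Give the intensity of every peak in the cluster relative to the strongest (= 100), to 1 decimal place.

11.5 : 55.9 : 100.0 : 78.4 : 22.8

Element Ek pattern (n=3): 0.11515302 : 0.36461689 : 0.38483717 : 0.13539293
Iridium pattern (n=1): 0.3730 : 0.6270
Convolve the two distributions (both contribute in 2-u steps):
  M: 0.11515302×0.3730 = 0.042952
  M+2: 0.11515302×0.6270 + 0.36461689×0.3730 = 0.208203
  M+4: 0.36461689×0.6270 + 0.38483717×0.3730 = 0.372159
  M+6: 0.38483717×0.6270 + 0.13539293×0.3730 = 0.291794
  M+8: 0.13539293×0.6270 = 0.084891
Scale to base peak (0.372159) = 100: 11.5 : 55.9 : 100.0 : 78.4 : 22.8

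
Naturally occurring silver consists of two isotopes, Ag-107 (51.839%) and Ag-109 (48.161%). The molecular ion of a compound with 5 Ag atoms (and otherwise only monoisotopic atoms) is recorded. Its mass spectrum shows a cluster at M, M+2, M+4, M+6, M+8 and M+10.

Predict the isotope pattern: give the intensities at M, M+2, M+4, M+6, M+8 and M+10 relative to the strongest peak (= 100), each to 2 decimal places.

11.59 : 53.82 : 100.00 : 92.90 : 43.16 : 8.02

The 5 Ag atoms are independent, so intensities follow the terms of (0.51839 + 0.48161)^5.
P(M) = 0.51839^5 = 0.037435
P(M+2) = 5 × 0.51839^4 × 0.48161^1 = 0.173897
P(M+4) = 10 × 0.51839^3 × 0.48161^2 = 0.323118
P(M+6) = 10 × 0.51839^2 × 0.48161^3 = 0.300192
P(M+8) = 5 × 0.51839^1 × 0.48161^4 = 0.139447
P(M+10) = 0.48161^5 = 0.025911
The M+4 peak is largest (0.323118); scaling to 100 gives 11.59 : 53.82 : 100.00 : 92.90 : 43.16 : 8.02.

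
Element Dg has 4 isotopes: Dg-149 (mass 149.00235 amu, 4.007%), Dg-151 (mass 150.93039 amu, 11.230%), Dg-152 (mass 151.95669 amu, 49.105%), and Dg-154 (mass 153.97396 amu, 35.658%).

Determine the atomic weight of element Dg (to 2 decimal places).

152.44 amu

Average mass = Σ (abundance × isotope mass) = 0.04007 × 149.00235 + 0.11230 × 150.93039 + 0.49105 × 151.95669 + 0.35658 × 153.97396
= 5.970524 + 16.949483 + 74.618333 + 54.904035 = 152.442375 amu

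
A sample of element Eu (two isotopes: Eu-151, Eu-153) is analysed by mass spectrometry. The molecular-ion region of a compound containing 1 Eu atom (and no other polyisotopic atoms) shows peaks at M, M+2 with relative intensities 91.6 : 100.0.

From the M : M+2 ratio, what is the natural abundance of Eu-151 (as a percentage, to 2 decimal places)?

47.81%

Let p = fractional abundance of Eu-151. I(M+2)/I(M) = [C(1,1)·p^0·(1−p)] / p^1 = 1·(1−p)/p = 100.0/91.6 = 1.0917
(1−p)/p = 1.0917/1 = 1.0917  ⇒  p = 1/(1 + 1.0917) = 0.4781
Eu-151: 47.81%, Eu-153: 52.19%.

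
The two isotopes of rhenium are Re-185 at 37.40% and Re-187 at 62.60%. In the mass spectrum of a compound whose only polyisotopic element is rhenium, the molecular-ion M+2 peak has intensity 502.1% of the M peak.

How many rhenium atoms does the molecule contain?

3

The M+2/M ratio from n Re atoms is n · q/p = n · 0.6260/0.3740.
n = 5.021 × 0.3740/0.6260 = 3.00 ≈ 3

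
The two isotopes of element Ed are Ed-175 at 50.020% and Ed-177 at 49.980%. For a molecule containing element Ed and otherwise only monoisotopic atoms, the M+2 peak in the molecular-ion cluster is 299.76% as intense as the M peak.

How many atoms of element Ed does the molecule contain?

For n independent Ed atoms, I(M+2)/I(M) = n · (abundance Ed-177) / (abundance Ed-175) = n · 0.49980/0.50020.
n = 2.9976 × 0.50020/0.49980 = 3.00 ≈ 3

3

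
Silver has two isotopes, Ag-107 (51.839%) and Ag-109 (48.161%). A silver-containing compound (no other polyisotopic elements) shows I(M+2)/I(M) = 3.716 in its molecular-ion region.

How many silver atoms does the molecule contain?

For n independent Ag atoms, I(M+2)/I(M) = n · (abundance Ag-109) / (abundance Ag-107) = n · 0.48161/0.51839.
n = 3.716 × 0.51839/0.48161 = 4.00 ≈ 4

4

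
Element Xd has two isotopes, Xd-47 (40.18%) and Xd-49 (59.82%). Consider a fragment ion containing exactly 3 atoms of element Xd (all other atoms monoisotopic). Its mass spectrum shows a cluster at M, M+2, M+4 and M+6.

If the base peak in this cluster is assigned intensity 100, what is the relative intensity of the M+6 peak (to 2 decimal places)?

Binomial terms of (0.4018 + 0.5982)^3: M 0.0649, M+2 0.2897, M+4 0.4313, M+6 0.2141 → M+4 is the base peak.
P(M+4) = C(3,2) × 0.4018^1 × 0.5982^2 = 3 × 0.4018 × 0.35784324 = 0.431344 (base)
P(M+6) = C(3,3) × 0.4018^0 × 0.5982^3 = 1 × 1.0000 × 0.21406183 = 0.214062
Relative intensity = 0.214062 / 0.431344 × 100 = 49.63

49.63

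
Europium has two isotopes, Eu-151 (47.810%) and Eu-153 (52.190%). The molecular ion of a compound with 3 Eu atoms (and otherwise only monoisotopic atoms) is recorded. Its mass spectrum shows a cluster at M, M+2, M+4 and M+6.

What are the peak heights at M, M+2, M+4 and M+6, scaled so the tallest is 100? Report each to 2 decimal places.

27.97 : 91.61 : 100.00 : 36.39

The 3 Eu atoms are independent, so intensities follow the terms of (0.47810 + 0.52190)^3.
P(M) = 0.47810^3 = 0.109284
P(M+2) = 3 × 0.47810^2 × 0.52190^1 = 0.357887
P(M+4) = 3 × 0.47810^1 × 0.52190^2 = 0.390674
P(M+6) = 0.52190^3 = 0.142155
The M+4 peak is largest (0.390674); scaling to 100 gives 27.97 : 91.61 : 100.00 : 36.39.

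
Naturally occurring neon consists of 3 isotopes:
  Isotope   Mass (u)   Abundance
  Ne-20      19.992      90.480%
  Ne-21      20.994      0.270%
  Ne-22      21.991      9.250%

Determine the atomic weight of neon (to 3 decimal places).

20.180 u

Weight each isotope mass by its fractional abundance: 0.90480 × 19.992 + 0.00270 × 20.994 + 0.09250 × 21.991
= 18.0888 + 0.0567 + 2.0342 = 20.1797 u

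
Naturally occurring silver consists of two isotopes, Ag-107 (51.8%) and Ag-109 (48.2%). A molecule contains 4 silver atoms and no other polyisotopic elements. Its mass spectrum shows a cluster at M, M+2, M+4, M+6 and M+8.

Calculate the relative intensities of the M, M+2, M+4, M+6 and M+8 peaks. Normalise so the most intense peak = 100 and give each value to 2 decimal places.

19.25 : 71.65 : 100.00 : 62.03 : 14.43

The 4 Ag atoms are independent, so intensities follow the terms of (0.518 + 0.482)^4.
P(M) = 0.518^4 = 0.071998
P(M+2) = 4 × 0.518^3 × 0.482^1 = 0.267976
P(M+4) = 6 × 0.518^2 × 0.482^2 = 0.374029
P(M+6) = 4 × 0.518^1 × 0.482^3 = 0.232023
P(M+8) = 0.482^4 = 0.053974
The M+4 peak is largest (0.374029); scaling to 100 gives 19.25 : 71.65 : 100.00 : 62.03 : 14.43.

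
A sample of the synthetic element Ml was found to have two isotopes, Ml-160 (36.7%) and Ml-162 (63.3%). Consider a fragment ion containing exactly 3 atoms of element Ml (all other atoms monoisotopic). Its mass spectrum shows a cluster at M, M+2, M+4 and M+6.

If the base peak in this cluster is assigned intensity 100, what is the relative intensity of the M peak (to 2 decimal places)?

Term probabilities: M 0.0494, M+2 0.2558, M+4 0.4412, M+6 0.2536. Base peak = M+4.
P(M+4) = C(3,2) × 0.367^1 × 0.633^2 = 3 × 0.3670 × 0.400689 = 0.441159 (base)
P(M) = C(3,0) × 0.367^3 × 0.633^0 = 1 × 0.04943086 × 1.0000 = 0.049431
Relative intensity = 0.049431 / 0.441159 × 100 = 11.20

11.20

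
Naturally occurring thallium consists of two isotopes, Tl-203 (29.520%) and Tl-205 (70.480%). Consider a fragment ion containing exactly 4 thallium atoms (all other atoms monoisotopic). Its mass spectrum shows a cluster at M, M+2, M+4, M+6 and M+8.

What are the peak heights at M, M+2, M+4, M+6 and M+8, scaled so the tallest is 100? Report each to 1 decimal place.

Expanding (0.29520 + 0.70480)^4:
P(M) = 0.29520^4 = 0.007594
P(M+2) = 4 × 0.29520^3 × 0.70480^1 = 0.072523
P(M+4) = 6 × 0.29520^2 × 0.70480^2 = 0.259726
P(M+6) = 4 × 0.29520^1 × 0.70480^3 = 0.413403
P(M+8) = 0.70480^4 = 0.246754
The M+6 peak is largest (0.413403); scaling to 100 gives 1.8 : 17.5 : 62.8 : 100.0 : 59.7.

1.8 : 17.5 : 62.8 : 100.0 : 59.7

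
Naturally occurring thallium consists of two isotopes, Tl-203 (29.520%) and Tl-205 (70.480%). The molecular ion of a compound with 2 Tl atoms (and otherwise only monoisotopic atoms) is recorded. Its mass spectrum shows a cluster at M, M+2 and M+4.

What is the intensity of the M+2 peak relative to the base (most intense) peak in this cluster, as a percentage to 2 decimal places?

83.77%

(0.29520 + 0.70480)^2 gives M 0.0871, M+2 0.4161, M+4 0.4967; the largest is M+4.
P(M+4) = C(2,2) × 0.29520^0 × 0.70480^2 = 1 × 1.0000 × 0.49674304 = 0.496743 (base)
P(M+2) = C(2,1) × 0.29520^1 × 0.70480^1 = 2 × 0.2952 × 0.7048 = 0.416114
Relative intensity = 0.416114 / 0.496743 × 100 = 83.77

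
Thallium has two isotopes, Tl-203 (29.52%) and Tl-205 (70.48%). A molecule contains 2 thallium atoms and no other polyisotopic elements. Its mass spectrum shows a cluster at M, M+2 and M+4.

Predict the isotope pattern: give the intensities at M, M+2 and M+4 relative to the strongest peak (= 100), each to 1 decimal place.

The 2 Tl atoms are independent, so intensities follow the terms of (0.2952 + 0.7048)^2.
P(M) = 0.2952^2 = 0.087143
P(M+2) = 2 × 0.2952^1 × 0.7048^1 = 0.416114
P(M+4) = 0.7048^2 = 0.496743
The M+4 peak is largest (0.496743); scaling to 100 gives 17.5 : 83.8 : 100.0.

17.5 : 83.8 : 100.0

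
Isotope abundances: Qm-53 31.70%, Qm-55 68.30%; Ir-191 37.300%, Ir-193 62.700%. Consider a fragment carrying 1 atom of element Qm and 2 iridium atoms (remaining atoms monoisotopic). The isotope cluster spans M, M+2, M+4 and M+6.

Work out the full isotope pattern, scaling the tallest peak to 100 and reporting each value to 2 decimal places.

Element Qm pattern (n=1): 0.3170 : 0.6830
Iridium pattern (n=2): 0.139129 : 0.467742 : 0.393129
Convolve the two distributions (both contribute in 2-u steps):
  M: 0.3170×0.139129 = 0.044104
  M+2: 0.3170×0.467742 + 0.6830×0.139129 = 0.243299
  M+4: 0.3170×0.393129 + 0.6830×0.467742 = 0.444090
  M+6: 0.6830×0.393129 = 0.268507
Scale to base peak (0.444090) = 100: 9.93 : 54.79 : 100.00 : 60.46

9.93 : 54.79 : 100.00 : 60.46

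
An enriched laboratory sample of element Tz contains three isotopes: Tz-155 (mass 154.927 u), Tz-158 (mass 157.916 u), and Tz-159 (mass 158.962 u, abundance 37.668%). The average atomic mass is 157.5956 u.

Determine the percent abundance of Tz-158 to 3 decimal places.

38.431%

Let x and y be the fractions of Tz-155 and Tz-158. Then x + y = 1 − 0.37668 = 0.62332 and 154.927x + 157.916y = 157.5956 − 0.37668×158.962 = 97.71779384.
Substituting: 154.927x + 157.916(0.62332 − x) = 97.71779384
(154.927 − 157.916)x = -0.71440728  ⇒  x = 0.23901, y = 0.38431
Tz-155: 23.901%, Tz-158: 38.431%.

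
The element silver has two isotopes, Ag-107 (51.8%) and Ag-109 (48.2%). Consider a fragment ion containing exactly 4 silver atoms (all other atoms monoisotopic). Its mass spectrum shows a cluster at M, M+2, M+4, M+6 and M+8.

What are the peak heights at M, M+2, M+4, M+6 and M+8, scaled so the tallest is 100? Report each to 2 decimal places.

Expanding (0.518 + 0.482)^4:
P(M) = 0.518^4 = 0.071998
P(M+2) = 4 × 0.518^3 × 0.482^1 = 0.267976
P(M+4) = 6 × 0.518^2 × 0.482^2 = 0.374029
P(M+6) = 4 × 0.518^1 × 0.482^3 = 0.232023
P(M+8) = 0.482^4 = 0.053974
The M+4 peak is largest (0.374029); scaling to 100 gives 19.25 : 71.65 : 100.00 : 62.03 : 14.43.

19.25 : 71.65 : 100.00 : 62.03 : 14.43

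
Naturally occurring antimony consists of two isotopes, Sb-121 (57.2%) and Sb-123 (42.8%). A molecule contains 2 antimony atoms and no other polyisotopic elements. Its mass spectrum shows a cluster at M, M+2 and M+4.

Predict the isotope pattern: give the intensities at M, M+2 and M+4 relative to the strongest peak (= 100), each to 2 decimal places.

The 2 Sb atoms are independent, so intensities follow the terms of (0.572 + 0.428)^2.
P(M) = 0.572^2 = 0.327184
P(M+2) = 2 × 0.572^1 × 0.428^1 = 0.489632
P(M+4) = 0.428^2 = 0.183184
The M+2 peak is largest (0.489632); scaling to 100 gives 66.82 : 100.00 : 37.41.

66.82 : 100.00 : 37.41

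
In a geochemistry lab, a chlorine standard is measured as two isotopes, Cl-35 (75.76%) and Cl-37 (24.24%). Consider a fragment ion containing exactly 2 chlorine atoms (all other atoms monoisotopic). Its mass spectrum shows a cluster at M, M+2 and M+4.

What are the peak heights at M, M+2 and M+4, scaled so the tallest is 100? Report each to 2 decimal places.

Expanding (0.7576 + 0.2424)^2:
P(M) = 0.7576^2 = 0.573958
P(M+2) = 2 × 0.7576^1 × 0.2424^1 = 0.367284
P(M+4) = 0.2424^2 = 0.058758
The M peak is largest (0.573958); scaling to 100 gives 100.00 : 63.99 : 10.24.

100.00 : 63.99 : 10.24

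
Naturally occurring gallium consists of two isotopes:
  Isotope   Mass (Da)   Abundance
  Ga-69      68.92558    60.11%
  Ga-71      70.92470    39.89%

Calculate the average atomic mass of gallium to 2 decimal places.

Ar = Σ fᵢ·mᵢ = 0.6011 × 68.92558 + 0.3989 × 70.92470
= 41.431166 + 28.291863 = 69.723029 Da

69.72 Da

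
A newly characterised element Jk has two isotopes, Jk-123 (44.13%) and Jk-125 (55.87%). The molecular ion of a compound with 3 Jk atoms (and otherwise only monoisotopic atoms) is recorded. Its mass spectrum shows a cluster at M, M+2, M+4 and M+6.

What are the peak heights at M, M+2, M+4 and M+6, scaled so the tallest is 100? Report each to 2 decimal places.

The 3 Jk atoms are independent, so intensities follow the terms of (0.4413 + 0.5587)^3.
P(M) = 0.4413^3 = 0.085941
P(M+2) = 3 × 0.4413^2 × 0.5587^1 = 0.326413
P(M+4) = 3 × 0.4413^1 × 0.5587^2 = 0.413250
P(M+6) = 0.5587^3 = 0.174396
The M+4 peak is largest (0.413250); scaling to 100 gives 20.80 : 78.99 : 100.00 : 42.20.

20.80 : 78.99 : 100.00 : 42.20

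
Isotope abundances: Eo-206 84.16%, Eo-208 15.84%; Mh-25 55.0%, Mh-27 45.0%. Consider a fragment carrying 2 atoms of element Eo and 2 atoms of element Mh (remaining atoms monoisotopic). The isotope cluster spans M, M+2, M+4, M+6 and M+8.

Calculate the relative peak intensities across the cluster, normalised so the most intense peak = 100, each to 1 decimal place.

49.7 : 100.0 : 65.6 : 15.4 : 1.2

Element Eo pattern (n=2): 0.70829056 : 0.26661888 : 0.02509056
Element Mh pattern (n=2): 0.3025 : 0.4950 : 0.2025
Convolve the two distributions (both contribute in 2-u steps):
  M: 0.70829056×0.3025 = 0.214258
  M+2: 0.70829056×0.4950 + 0.26661888×0.3025 = 0.431256
  M+4: 0.70829056×0.2025 + 0.26661888×0.4950 + 0.02509056×0.3025 = 0.282995
  M+6: 0.26661888×0.2025 + 0.02509056×0.4950 = 0.066410
  M+8: 0.02509056×0.2025 = 0.005081
Scale to base peak (0.431256) = 100: 49.7 : 100.0 : 65.6 : 15.4 : 1.2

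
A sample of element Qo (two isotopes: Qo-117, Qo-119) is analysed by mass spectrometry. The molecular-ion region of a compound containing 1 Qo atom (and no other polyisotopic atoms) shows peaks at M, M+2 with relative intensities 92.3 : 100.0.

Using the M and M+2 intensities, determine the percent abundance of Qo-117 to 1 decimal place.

48.0%

Write p for the Qo-117 fraction. I(M+2)/I(M) = [C(1,1)·p^0·(1−p)] / p^1 = 1·(1−p)/p = 100.0/92.3 = 1.0834
(1−p)/p = 1.0834/1 = 1.0834  ⇒  p = 1/(1 + 1.0834) = 0.4800
Qo-117: 48.0%, Qo-119: 52.0%.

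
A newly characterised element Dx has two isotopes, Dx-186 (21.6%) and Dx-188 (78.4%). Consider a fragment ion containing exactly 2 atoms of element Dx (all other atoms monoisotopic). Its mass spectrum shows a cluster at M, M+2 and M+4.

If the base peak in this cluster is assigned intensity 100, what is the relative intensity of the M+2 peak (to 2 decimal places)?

55.10

Term probabilities: M 0.0467, M+2 0.3387, M+4 0.6147. Base peak = M+4.
P(M+4) = C(2,2) × 0.216^0 × 0.784^2 = 1 × 1.0000 × 0.614656 = 0.614656 (base)
P(M+2) = C(2,1) × 0.216^1 × 0.784^1 = 2 × 0.2160 × 0.7840 = 0.338688
Relative intensity = 0.338688 / 0.614656 × 100 = 55.10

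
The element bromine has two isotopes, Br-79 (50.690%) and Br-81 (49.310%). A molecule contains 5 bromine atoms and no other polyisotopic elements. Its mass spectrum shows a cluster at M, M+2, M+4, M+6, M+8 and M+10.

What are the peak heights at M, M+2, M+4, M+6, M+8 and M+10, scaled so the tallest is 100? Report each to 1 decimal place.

10.6 : 51.4 : 100.0 : 97.3 : 47.3 : 9.2

Each Br atom is independently Br-79 (p = 0.50690) or Br-81 (q = 0.49310); the cluster is the binomial expansion (p + q)^5.
P(M) = 0.50690^5 = 0.033467
P(M+2) = 5 × 0.50690^4 × 0.49310^1 = 0.162777
P(M+4) = 10 × 0.50690^3 × 0.49310^2 = 0.316692
P(M+6) = 10 × 0.50690^2 × 0.49310^3 = 0.308070
P(M+8) = 5 × 0.50690^1 × 0.49310^4 = 0.149842
P(M+10) = 0.49310^5 = 0.029152
The M+4 peak is largest (0.316692); scaling to 100 gives 10.6 : 51.4 : 100.0 : 97.3 : 47.3 : 9.2.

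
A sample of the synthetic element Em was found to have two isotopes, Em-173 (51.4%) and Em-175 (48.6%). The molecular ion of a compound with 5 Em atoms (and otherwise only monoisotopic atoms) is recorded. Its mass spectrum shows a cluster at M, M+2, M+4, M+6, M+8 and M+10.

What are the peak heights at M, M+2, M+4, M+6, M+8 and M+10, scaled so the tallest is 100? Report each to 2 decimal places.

11.19 : 52.88 : 100.00 : 94.55 : 44.70 : 8.45

Each Em atom is independently Em-173 (p = 0.514) or Em-175 (q = 0.486); the cluster is the binomial expansion (p + q)^5.
P(M) = 0.514^5 = 0.035877
P(M+2) = 5 × 0.514^4 × 0.486^1 = 0.169613
P(M+4) = 10 × 0.514^3 × 0.486^2 = 0.320746
P(M+6) = 10 × 0.514^2 × 0.486^3 = 0.303274
P(M+8) = 5 × 0.514^1 × 0.486^4 = 0.143377
P(M+10) = 0.486^5 = 0.027113
The M+4 peak is largest (0.320746); scaling to 100 gives 11.19 : 52.88 : 100.00 : 94.55 : 44.70 : 8.45.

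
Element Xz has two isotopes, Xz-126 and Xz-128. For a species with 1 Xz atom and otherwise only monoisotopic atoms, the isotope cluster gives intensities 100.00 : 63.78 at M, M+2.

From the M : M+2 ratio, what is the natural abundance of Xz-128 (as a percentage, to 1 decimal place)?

Let p = fractional abundance of Xz-126. I(M+2)/I(M) = [C(1,1)·p^0·(1−p)] / p^1 = 1·(1−p)/p = 63.78/100.00 = 0.6378
(1−p)/p = 0.6378/1 = 0.6378  ⇒  p = 1/(1 + 0.6378) = 0.6106
Xz-126: 61.1%, Xz-128: 38.9%.

38.9%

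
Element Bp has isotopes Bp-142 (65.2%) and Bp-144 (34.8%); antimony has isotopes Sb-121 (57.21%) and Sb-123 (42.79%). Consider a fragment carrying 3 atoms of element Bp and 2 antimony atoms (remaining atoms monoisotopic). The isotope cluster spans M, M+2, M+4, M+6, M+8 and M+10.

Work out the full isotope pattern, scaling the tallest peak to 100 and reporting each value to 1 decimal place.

Element Bp pattern (n=3): 0.27716781 : 0.44380858 : 0.23687942 : 0.04214419
Antimony pattern (n=2): 0.32729841 : 0.48960318 : 0.18309841
Convolve the two distributions (both contribute in 2-u steps):
  M: 0.27716781×0.32729841 = 0.090717
  M+2: 0.27716781×0.48960318 + 0.44380858×0.32729841 = 0.280960
  M+4: 0.27716781×0.18309841 + 0.44380858×0.48960318 + 0.23687942×0.32729841 = 0.345569
  M+6: 0.44380858×0.18309841 + 0.23687942×0.48960318 + 0.04214419×0.32729841 = 0.211031
  M+8: 0.23687942×0.18309841 + 0.04214419×0.48960318 = 0.064006
  M+10: 0.04214419×0.18309841 = 0.007717
Scale to base peak (0.345569) = 100: 26.3 : 81.3 : 100.0 : 61.1 : 18.5 : 2.2

26.3 : 81.3 : 100.0 : 61.1 : 18.5 : 2.2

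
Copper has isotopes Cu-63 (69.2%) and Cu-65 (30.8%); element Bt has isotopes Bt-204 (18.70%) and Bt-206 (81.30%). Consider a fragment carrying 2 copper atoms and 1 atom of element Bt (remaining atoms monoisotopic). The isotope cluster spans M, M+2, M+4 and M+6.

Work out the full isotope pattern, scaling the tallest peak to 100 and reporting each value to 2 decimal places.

Copper pattern (n=2): 0.478864 : 0.426272 : 0.094864
Element Bt pattern (n=1): 0.1870 : 0.8130
Convolve the two distributions (both contribute in 2-u steps):
  M: 0.478864×0.1870 = 0.089548
  M+2: 0.478864×0.8130 + 0.426272×0.1870 = 0.469029
  M+4: 0.426272×0.8130 + 0.094864×0.1870 = 0.364299
  M+6: 0.094864×0.8130 = 0.077124
Scale to base peak (0.469029) = 100: 19.09 : 100.00 : 77.67 : 16.44

19.09 : 100.00 : 77.67 : 16.44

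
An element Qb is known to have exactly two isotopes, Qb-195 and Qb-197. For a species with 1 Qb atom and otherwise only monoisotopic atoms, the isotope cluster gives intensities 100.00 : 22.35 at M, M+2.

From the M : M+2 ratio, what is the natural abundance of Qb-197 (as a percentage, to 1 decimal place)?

Write p for the Qb-195 fraction. I(M+2)/I(M) = [C(1,1)·p^0·(1−p)] / p^1 = 1·(1−p)/p = 22.35/100.00 = 0.2235
(1−p)/p = 0.2235/1 = 0.2235  ⇒  p = 1/(1 + 0.2235) = 0.8173
Qb-195: 81.7%, Qb-197: 18.3%.

18.3%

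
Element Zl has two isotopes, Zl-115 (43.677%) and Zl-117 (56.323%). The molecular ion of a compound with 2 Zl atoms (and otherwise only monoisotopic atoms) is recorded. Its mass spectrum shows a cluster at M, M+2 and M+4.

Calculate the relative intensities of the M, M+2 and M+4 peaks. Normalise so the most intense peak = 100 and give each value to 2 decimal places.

Expanding (0.43677 + 0.56323)^2:
P(M) = 0.43677^2 = 0.190768
P(M+2) = 2 × 0.43677^1 × 0.56323^1 = 0.492004
P(M+4) = 0.56323^2 = 0.317228
The M+2 peak is largest (0.492004); scaling to 100 gives 38.77 : 100.00 : 64.48.

38.77 : 100.00 : 64.48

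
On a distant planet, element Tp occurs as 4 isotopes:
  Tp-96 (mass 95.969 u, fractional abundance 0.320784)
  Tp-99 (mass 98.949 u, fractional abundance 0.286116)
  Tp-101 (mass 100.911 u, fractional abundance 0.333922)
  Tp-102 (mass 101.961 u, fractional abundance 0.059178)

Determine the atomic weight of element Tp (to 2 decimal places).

Weight each isotope mass by its fractional abundance: 0.320784 × 95.969 + 0.286116 × 98.949 + 0.333922 × 100.911 + 0.059178 × 101.961
= 30.7853 + 28.3109 + 33.6964 + 6.0338 = 98.8264 u

98.83 u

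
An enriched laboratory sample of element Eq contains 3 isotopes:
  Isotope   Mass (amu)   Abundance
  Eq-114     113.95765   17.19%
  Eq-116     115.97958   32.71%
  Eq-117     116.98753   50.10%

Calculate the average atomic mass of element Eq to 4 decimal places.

Weight each isotope mass by its fractional abundance: 0.1719 × 113.95765 + 0.3271 × 115.97958 + 0.5010 × 116.98753
= 19.589320 + 37.936921 + 58.610753 = 116.136994 amu

116.1370 amu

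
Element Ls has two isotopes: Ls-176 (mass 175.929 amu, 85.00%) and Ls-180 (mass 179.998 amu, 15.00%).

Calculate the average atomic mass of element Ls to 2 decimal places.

176.54 amu

Ar = Σ fᵢ·mᵢ = 0.8500 × 175.929 + 0.1500 × 179.998
= 149.5397 + 26.9997 = 176.5394 amu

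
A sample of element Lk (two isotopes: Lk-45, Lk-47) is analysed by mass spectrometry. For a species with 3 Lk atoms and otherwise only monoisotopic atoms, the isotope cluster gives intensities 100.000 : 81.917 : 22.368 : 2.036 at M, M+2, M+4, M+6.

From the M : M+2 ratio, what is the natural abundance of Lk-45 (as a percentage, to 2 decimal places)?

Write p for the Lk-45 fraction. I(M+2)/I(M) = [C(3,1)·p^2·(1−p)] / p^3 = 3·(1−p)/p = 81.917/100.000 = 0.8192
(1−p)/p = 0.8192/3 = 0.2731  ⇒  p = 1/(1 + 0.2731) = 0.7855
Lk-45: 78.55%, Lk-47: 21.45%.

78.55%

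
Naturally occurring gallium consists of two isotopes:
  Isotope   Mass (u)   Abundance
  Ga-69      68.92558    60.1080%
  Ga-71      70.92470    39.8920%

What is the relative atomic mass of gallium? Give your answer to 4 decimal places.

69.7231 u

Average mass = Σ (abundance × isotope mass) = 0.601080 × 68.92558 + 0.398920 × 70.92470
= 41.429788 + 28.293281 = 69.723069 u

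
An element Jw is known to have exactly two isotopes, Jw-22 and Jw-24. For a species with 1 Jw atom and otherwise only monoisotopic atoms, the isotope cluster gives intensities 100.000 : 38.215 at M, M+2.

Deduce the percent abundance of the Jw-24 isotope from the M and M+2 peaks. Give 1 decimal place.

If p is the fraction of Jw that is Jw-22, then I(M+2)/I(M) = [C(1,1)·p^0·(1−p)] / p^1 = 1·(1−p)/p = 38.215/100.000 = 0.3822
(1−p)/p = 0.3822/1 = 0.3822  ⇒  p = 1/(1 + 0.3822) = 0.7235
Jw-22: 72.4%, Jw-24: 27.6%.

27.6%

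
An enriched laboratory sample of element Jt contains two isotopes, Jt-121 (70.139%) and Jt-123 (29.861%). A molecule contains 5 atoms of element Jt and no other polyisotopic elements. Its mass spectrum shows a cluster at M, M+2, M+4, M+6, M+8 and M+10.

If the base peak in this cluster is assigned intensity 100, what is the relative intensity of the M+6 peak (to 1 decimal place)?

(0.70139 + 0.29861)^5 gives M 0.1697, M+2 0.3613, M+4 0.3077, M+6 0.1310, M+8 0.0279, M+10 0.0024; the largest is M+2.
P(M+2) = C(5,1) × 0.70139^4 × 0.29861^1 = 5 × 0.24201277 × 0.29861 = 0.361337 (base)
P(M+6) = C(5,3) × 0.70139^2 × 0.29861^3 = 10 × 0.49194793 × 0.02662644 = 0.130988
Relative intensity = 0.130988 / 0.361337 × 100 = 36.3

36.3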